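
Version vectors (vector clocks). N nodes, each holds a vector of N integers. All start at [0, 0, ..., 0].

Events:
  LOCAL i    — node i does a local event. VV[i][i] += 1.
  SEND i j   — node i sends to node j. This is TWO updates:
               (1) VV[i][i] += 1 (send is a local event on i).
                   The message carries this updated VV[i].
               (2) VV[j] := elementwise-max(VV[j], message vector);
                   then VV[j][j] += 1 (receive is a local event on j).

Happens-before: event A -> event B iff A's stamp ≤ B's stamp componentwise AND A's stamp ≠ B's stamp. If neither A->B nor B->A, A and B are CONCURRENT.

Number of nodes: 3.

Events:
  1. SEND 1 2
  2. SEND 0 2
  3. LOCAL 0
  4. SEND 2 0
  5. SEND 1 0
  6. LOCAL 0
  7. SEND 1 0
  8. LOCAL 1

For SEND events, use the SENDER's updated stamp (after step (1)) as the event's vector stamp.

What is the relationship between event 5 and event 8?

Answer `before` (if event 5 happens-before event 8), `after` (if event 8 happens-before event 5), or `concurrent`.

Answer: before

Derivation:
Initial: VV[0]=[0, 0, 0]
Initial: VV[1]=[0, 0, 0]
Initial: VV[2]=[0, 0, 0]
Event 1: SEND 1->2: VV[1][1]++ -> VV[1]=[0, 1, 0], msg_vec=[0, 1, 0]; VV[2]=max(VV[2],msg_vec) then VV[2][2]++ -> VV[2]=[0, 1, 1]
Event 2: SEND 0->2: VV[0][0]++ -> VV[0]=[1, 0, 0], msg_vec=[1, 0, 0]; VV[2]=max(VV[2],msg_vec) then VV[2][2]++ -> VV[2]=[1, 1, 2]
Event 3: LOCAL 0: VV[0][0]++ -> VV[0]=[2, 0, 0]
Event 4: SEND 2->0: VV[2][2]++ -> VV[2]=[1, 1, 3], msg_vec=[1, 1, 3]; VV[0]=max(VV[0],msg_vec) then VV[0][0]++ -> VV[0]=[3, 1, 3]
Event 5: SEND 1->0: VV[1][1]++ -> VV[1]=[0, 2, 0], msg_vec=[0, 2, 0]; VV[0]=max(VV[0],msg_vec) then VV[0][0]++ -> VV[0]=[4, 2, 3]
Event 6: LOCAL 0: VV[0][0]++ -> VV[0]=[5, 2, 3]
Event 7: SEND 1->0: VV[1][1]++ -> VV[1]=[0, 3, 0], msg_vec=[0, 3, 0]; VV[0]=max(VV[0],msg_vec) then VV[0][0]++ -> VV[0]=[6, 3, 3]
Event 8: LOCAL 1: VV[1][1]++ -> VV[1]=[0, 4, 0]
Event 5 stamp: [0, 2, 0]
Event 8 stamp: [0, 4, 0]
[0, 2, 0] <= [0, 4, 0]? True
[0, 4, 0] <= [0, 2, 0]? False
Relation: before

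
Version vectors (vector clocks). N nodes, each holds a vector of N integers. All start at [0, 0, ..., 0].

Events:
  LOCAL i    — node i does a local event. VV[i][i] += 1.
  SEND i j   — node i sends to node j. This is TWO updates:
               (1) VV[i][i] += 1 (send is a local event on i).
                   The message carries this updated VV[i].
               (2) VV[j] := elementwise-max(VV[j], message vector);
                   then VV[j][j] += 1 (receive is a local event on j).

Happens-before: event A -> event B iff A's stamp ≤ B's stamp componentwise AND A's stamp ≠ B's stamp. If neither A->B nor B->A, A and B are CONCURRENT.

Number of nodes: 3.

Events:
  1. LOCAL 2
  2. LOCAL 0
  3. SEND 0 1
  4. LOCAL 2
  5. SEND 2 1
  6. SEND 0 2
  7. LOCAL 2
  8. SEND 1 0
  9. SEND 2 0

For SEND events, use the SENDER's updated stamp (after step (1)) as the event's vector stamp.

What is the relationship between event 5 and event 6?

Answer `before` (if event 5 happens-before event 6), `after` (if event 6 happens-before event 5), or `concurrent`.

Initial: VV[0]=[0, 0, 0]
Initial: VV[1]=[0, 0, 0]
Initial: VV[2]=[0, 0, 0]
Event 1: LOCAL 2: VV[2][2]++ -> VV[2]=[0, 0, 1]
Event 2: LOCAL 0: VV[0][0]++ -> VV[0]=[1, 0, 0]
Event 3: SEND 0->1: VV[0][0]++ -> VV[0]=[2, 0, 0], msg_vec=[2, 0, 0]; VV[1]=max(VV[1],msg_vec) then VV[1][1]++ -> VV[1]=[2, 1, 0]
Event 4: LOCAL 2: VV[2][2]++ -> VV[2]=[0, 0, 2]
Event 5: SEND 2->1: VV[2][2]++ -> VV[2]=[0, 0, 3], msg_vec=[0, 0, 3]; VV[1]=max(VV[1],msg_vec) then VV[1][1]++ -> VV[1]=[2, 2, 3]
Event 6: SEND 0->2: VV[0][0]++ -> VV[0]=[3, 0, 0], msg_vec=[3, 0, 0]; VV[2]=max(VV[2],msg_vec) then VV[2][2]++ -> VV[2]=[3, 0, 4]
Event 7: LOCAL 2: VV[2][2]++ -> VV[2]=[3, 0, 5]
Event 8: SEND 1->0: VV[1][1]++ -> VV[1]=[2, 3, 3], msg_vec=[2, 3, 3]; VV[0]=max(VV[0],msg_vec) then VV[0][0]++ -> VV[0]=[4, 3, 3]
Event 9: SEND 2->0: VV[2][2]++ -> VV[2]=[3, 0, 6], msg_vec=[3, 0, 6]; VV[0]=max(VV[0],msg_vec) then VV[0][0]++ -> VV[0]=[5, 3, 6]
Event 5 stamp: [0, 0, 3]
Event 6 stamp: [3, 0, 0]
[0, 0, 3] <= [3, 0, 0]? False
[3, 0, 0] <= [0, 0, 3]? False
Relation: concurrent

Answer: concurrent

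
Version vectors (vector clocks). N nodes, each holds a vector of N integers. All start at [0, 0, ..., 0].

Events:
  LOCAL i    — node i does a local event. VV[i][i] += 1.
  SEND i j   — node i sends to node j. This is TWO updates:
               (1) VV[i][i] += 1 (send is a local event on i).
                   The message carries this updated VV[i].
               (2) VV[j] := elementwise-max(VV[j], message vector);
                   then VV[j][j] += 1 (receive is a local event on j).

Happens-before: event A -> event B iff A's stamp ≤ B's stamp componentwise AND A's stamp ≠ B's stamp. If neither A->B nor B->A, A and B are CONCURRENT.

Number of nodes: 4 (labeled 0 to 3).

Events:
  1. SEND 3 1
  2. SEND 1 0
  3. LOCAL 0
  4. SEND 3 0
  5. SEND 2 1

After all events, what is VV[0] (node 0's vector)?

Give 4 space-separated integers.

Answer: 3 2 0 2

Derivation:
Initial: VV[0]=[0, 0, 0, 0]
Initial: VV[1]=[0, 0, 0, 0]
Initial: VV[2]=[0, 0, 0, 0]
Initial: VV[3]=[0, 0, 0, 0]
Event 1: SEND 3->1: VV[3][3]++ -> VV[3]=[0, 0, 0, 1], msg_vec=[0, 0, 0, 1]; VV[1]=max(VV[1],msg_vec) then VV[1][1]++ -> VV[1]=[0, 1, 0, 1]
Event 2: SEND 1->0: VV[1][1]++ -> VV[1]=[0, 2, 0, 1], msg_vec=[0, 2, 0, 1]; VV[0]=max(VV[0],msg_vec) then VV[0][0]++ -> VV[0]=[1, 2, 0, 1]
Event 3: LOCAL 0: VV[0][0]++ -> VV[0]=[2, 2, 0, 1]
Event 4: SEND 3->0: VV[3][3]++ -> VV[3]=[0, 0, 0, 2], msg_vec=[0, 0, 0, 2]; VV[0]=max(VV[0],msg_vec) then VV[0][0]++ -> VV[0]=[3, 2, 0, 2]
Event 5: SEND 2->1: VV[2][2]++ -> VV[2]=[0, 0, 1, 0], msg_vec=[0, 0, 1, 0]; VV[1]=max(VV[1],msg_vec) then VV[1][1]++ -> VV[1]=[0, 3, 1, 1]
Final vectors: VV[0]=[3, 2, 0, 2]; VV[1]=[0, 3, 1, 1]; VV[2]=[0, 0, 1, 0]; VV[3]=[0, 0, 0, 2]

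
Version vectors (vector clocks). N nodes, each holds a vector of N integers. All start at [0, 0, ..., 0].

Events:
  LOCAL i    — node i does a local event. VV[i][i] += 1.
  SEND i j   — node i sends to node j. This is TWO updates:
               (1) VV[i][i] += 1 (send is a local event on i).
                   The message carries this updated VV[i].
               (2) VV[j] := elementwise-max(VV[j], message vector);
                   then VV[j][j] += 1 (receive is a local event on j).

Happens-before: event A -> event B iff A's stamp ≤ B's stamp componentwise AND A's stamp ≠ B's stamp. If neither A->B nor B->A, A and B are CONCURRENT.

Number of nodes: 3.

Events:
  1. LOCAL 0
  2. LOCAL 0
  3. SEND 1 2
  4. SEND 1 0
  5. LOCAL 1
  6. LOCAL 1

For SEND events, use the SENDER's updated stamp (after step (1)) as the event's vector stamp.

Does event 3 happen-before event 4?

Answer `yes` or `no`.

Initial: VV[0]=[0, 0, 0]
Initial: VV[1]=[0, 0, 0]
Initial: VV[2]=[0, 0, 0]
Event 1: LOCAL 0: VV[0][0]++ -> VV[0]=[1, 0, 0]
Event 2: LOCAL 0: VV[0][0]++ -> VV[0]=[2, 0, 0]
Event 3: SEND 1->2: VV[1][1]++ -> VV[1]=[0, 1, 0], msg_vec=[0, 1, 0]; VV[2]=max(VV[2],msg_vec) then VV[2][2]++ -> VV[2]=[0, 1, 1]
Event 4: SEND 1->0: VV[1][1]++ -> VV[1]=[0, 2, 0], msg_vec=[0, 2, 0]; VV[0]=max(VV[0],msg_vec) then VV[0][0]++ -> VV[0]=[3, 2, 0]
Event 5: LOCAL 1: VV[1][1]++ -> VV[1]=[0, 3, 0]
Event 6: LOCAL 1: VV[1][1]++ -> VV[1]=[0, 4, 0]
Event 3 stamp: [0, 1, 0]
Event 4 stamp: [0, 2, 0]
[0, 1, 0] <= [0, 2, 0]? True. Equal? False. Happens-before: True

Answer: yes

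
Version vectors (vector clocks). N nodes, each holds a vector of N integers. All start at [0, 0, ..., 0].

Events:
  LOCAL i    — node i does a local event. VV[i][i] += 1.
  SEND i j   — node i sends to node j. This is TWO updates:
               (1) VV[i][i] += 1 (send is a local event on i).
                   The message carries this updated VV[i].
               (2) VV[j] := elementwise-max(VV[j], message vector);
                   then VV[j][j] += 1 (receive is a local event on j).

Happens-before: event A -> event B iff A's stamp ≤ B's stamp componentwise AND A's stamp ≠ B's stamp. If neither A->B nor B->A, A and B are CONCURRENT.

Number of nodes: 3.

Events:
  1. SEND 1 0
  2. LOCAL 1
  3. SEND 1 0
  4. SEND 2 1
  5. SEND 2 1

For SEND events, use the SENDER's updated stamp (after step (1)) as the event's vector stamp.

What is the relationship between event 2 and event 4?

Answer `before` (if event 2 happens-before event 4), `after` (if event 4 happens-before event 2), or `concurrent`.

Initial: VV[0]=[0, 0, 0]
Initial: VV[1]=[0, 0, 0]
Initial: VV[2]=[0, 0, 0]
Event 1: SEND 1->0: VV[1][1]++ -> VV[1]=[0, 1, 0], msg_vec=[0, 1, 0]; VV[0]=max(VV[0],msg_vec) then VV[0][0]++ -> VV[0]=[1, 1, 0]
Event 2: LOCAL 1: VV[1][1]++ -> VV[1]=[0, 2, 0]
Event 3: SEND 1->0: VV[1][1]++ -> VV[1]=[0, 3, 0], msg_vec=[0, 3, 0]; VV[0]=max(VV[0],msg_vec) then VV[0][0]++ -> VV[0]=[2, 3, 0]
Event 4: SEND 2->1: VV[2][2]++ -> VV[2]=[0, 0, 1], msg_vec=[0, 0, 1]; VV[1]=max(VV[1],msg_vec) then VV[1][1]++ -> VV[1]=[0, 4, 1]
Event 5: SEND 2->1: VV[2][2]++ -> VV[2]=[0, 0, 2], msg_vec=[0, 0, 2]; VV[1]=max(VV[1],msg_vec) then VV[1][1]++ -> VV[1]=[0, 5, 2]
Event 2 stamp: [0, 2, 0]
Event 4 stamp: [0, 0, 1]
[0, 2, 0] <= [0, 0, 1]? False
[0, 0, 1] <= [0, 2, 0]? False
Relation: concurrent

Answer: concurrent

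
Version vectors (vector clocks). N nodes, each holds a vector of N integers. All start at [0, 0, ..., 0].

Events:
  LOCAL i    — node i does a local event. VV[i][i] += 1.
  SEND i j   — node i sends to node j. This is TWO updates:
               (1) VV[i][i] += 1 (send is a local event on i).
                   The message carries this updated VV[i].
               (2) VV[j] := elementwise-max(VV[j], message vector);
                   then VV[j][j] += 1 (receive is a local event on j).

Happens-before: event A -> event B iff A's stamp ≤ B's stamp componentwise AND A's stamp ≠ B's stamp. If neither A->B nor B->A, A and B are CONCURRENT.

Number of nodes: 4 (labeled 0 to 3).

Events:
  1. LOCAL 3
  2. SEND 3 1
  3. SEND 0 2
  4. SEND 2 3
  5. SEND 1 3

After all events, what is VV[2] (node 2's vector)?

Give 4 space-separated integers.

Initial: VV[0]=[0, 0, 0, 0]
Initial: VV[1]=[0, 0, 0, 0]
Initial: VV[2]=[0, 0, 0, 0]
Initial: VV[3]=[0, 0, 0, 0]
Event 1: LOCAL 3: VV[3][3]++ -> VV[3]=[0, 0, 0, 1]
Event 2: SEND 3->1: VV[3][3]++ -> VV[3]=[0, 0, 0, 2], msg_vec=[0, 0, 0, 2]; VV[1]=max(VV[1],msg_vec) then VV[1][1]++ -> VV[1]=[0, 1, 0, 2]
Event 3: SEND 0->2: VV[0][0]++ -> VV[0]=[1, 0, 0, 0], msg_vec=[1, 0, 0, 0]; VV[2]=max(VV[2],msg_vec) then VV[2][2]++ -> VV[2]=[1, 0, 1, 0]
Event 4: SEND 2->3: VV[2][2]++ -> VV[2]=[1, 0, 2, 0], msg_vec=[1, 0, 2, 0]; VV[3]=max(VV[3],msg_vec) then VV[3][3]++ -> VV[3]=[1, 0, 2, 3]
Event 5: SEND 1->3: VV[1][1]++ -> VV[1]=[0, 2, 0, 2], msg_vec=[0, 2, 0, 2]; VV[3]=max(VV[3],msg_vec) then VV[3][3]++ -> VV[3]=[1, 2, 2, 4]
Final vectors: VV[0]=[1, 0, 0, 0]; VV[1]=[0, 2, 0, 2]; VV[2]=[1, 0, 2, 0]; VV[3]=[1, 2, 2, 4]

Answer: 1 0 2 0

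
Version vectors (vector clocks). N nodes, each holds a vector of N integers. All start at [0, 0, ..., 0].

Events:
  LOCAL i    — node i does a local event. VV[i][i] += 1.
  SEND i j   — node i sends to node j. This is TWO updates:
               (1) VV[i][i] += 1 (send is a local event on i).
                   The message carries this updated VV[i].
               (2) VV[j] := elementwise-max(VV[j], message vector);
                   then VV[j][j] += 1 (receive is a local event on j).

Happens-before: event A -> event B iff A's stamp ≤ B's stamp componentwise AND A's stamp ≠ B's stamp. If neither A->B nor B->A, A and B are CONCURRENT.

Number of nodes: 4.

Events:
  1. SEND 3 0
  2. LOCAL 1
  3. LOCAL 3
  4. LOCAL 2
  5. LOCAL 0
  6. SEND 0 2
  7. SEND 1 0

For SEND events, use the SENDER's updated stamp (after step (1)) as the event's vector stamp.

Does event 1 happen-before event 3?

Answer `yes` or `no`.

Answer: yes

Derivation:
Initial: VV[0]=[0, 0, 0, 0]
Initial: VV[1]=[0, 0, 0, 0]
Initial: VV[2]=[0, 0, 0, 0]
Initial: VV[3]=[0, 0, 0, 0]
Event 1: SEND 3->0: VV[3][3]++ -> VV[3]=[0, 0, 0, 1], msg_vec=[0, 0, 0, 1]; VV[0]=max(VV[0],msg_vec) then VV[0][0]++ -> VV[0]=[1, 0, 0, 1]
Event 2: LOCAL 1: VV[1][1]++ -> VV[1]=[0, 1, 0, 0]
Event 3: LOCAL 3: VV[3][3]++ -> VV[3]=[0, 0, 0, 2]
Event 4: LOCAL 2: VV[2][2]++ -> VV[2]=[0, 0, 1, 0]
Event 5: LOCAL 0: VV[0][0]++ -> VV[0]=[2, 0, 0, 1]
Event 6: SEND 0->2: VV[0][0]++ -> VV[0]=[3, 0, 0, 1], msg_vec=[3, 0, 0, 1]; VV[2]=max(VV[2],msg_vec) then VV[2][2]++ -> VV[2]=[3, 0, 2, 1]
Event 7: SEND 1->0: VV[1][1]++ -> VV[1]=[0, 2, 0, 0], msg_vec=[0, 2, 0, 0]; VV[0]=max(VV[0],msg_vec) then VV[0][0]++ -> VV[0]=[4, 2, 0, 1]
Event 1 stamp: [0, 0, 0, 1]
Event 3 stamp: [0, 0, 0, 2]
[0, 0, 0, 1] <= [0, 0, 0, 2]? True. Equal? False. Happens-before: True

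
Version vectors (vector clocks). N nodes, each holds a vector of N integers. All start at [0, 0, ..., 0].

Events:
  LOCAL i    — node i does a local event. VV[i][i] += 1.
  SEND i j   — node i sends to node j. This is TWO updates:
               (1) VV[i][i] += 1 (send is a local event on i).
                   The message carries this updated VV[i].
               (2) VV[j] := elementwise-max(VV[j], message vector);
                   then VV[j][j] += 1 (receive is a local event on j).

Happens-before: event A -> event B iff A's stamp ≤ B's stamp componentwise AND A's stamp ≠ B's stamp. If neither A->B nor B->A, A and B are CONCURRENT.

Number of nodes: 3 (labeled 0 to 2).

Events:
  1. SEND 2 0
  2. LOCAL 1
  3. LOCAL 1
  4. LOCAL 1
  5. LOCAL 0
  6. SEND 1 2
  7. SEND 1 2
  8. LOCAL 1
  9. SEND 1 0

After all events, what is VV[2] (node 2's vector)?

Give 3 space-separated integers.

Answer: 0 5 3

Derivation:
Initial: VV[0]=[0, 0, 0]
Initial: VV[1]=[0, 0, 0]
Initial: VV[2]=[0, 0, 0]
Event 1: SEND 2->0: VV[2][2]++ -> VV[2]=[0, 0, 1], msg_vec=[0, 0, 1]; VV[0]=max(VV[0],msg_vec) then VV[0][0]++ -> VV[0]=[1, 0, 1]
Event 2: LOCAL 1: VV[1][1]++ -> VV[1]=[0, 1, 0]
Event 3: LOCAL 1: VV[1][1]++ -> VV[1]=[0, 2, 0]
Event 4: LOCAL 1: VV[1][1]++ -> VV[1]=[0, 3, 0]
Event 5: LOCAL 0: VV[0][0]++ -> VV[0]=[2, 0, 1]
Event 6: SEND 1->2: VV[1][1]++ -> VV[1]=[0, 4, 0], msg_vec=[0, 4, 0]; VV[2]=max(VV[2],msg_vec) then VV[2][2]++ -> VV[2]=[0, 4, 2]
Event 7: SEND 1->2: VV[1][1]++ -> VV[1]=[0, 5, 0], msg_vec=[0, 5, 0]; VV[2]=max(VV[2],msg_vec) then VV[2][2]++ -> VV[2]=[0, 5, 3]
Event 8: LOCAL 1: VV[1][1]++ -> VV[1]=[0, 6, 0]
Event 9: SEND 1->0: VV[1][1]++ -> VV[1]=[0, 7, 0], msg_vec=[0, 7, 0]; VV[0]=max(VV[0],msg_vec) then VV[0][0]++ -> VV[0]=[3, 7, 1]
Final vectors: VV[0]=[3, 7, 1]; VV[1]=[0, 7, 0]; VV[2]=[0, 5, 3]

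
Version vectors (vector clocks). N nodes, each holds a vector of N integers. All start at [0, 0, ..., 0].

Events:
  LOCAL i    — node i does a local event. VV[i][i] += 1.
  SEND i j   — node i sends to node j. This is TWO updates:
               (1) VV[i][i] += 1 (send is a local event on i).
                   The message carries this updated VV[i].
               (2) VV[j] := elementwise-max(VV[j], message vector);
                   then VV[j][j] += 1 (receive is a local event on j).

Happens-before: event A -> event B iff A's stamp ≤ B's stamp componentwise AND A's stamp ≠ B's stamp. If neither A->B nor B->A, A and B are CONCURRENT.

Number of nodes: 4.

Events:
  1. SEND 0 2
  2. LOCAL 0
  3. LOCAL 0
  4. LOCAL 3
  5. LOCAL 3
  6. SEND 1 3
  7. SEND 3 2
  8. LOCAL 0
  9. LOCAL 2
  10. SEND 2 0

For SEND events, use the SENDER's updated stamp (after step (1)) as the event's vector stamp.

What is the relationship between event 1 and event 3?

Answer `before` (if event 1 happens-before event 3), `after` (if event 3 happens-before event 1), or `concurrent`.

Initial: VV[0]=[0, 0, 0, 0]
Initial: VV[1]=[0, 0, 0, 0]
Initial: VV[2]=[0, 0, 0, 0]
Initial: VV[3]=[0, 0, 0, 0]
Event 1: SEND 0->2: VV[0][0]++ -> VV[0]=[1, 0, 0, 0], msg_vec=[1, 0, 0, 0]; VV[2]=max(VV[2],msg_vec) then VV[2][2]++ -> VV[2]=[1, 0, 1, 0]
Event 2: LOCAL 0: VV[0][0]++ -> VV[0]=[2, 0, 0, 0]
Event 3: LOCAL 0: VV[0][0]++ -> VV[0]=[3, 0, 0, 0]
Event 4: LOCAL 3: VV[3][3]++ -> VV[3]=[0, 0, 0, 1]
Event 5: LOCAL 3: VV[3][3]++ -> VV[3]=[0, 0, 0, 2]
Event 6: SEND 1->3: VV[1][1]++ -> VV[1]=[0, 1, 0, 0], msg_vec=[0, 1, 0, 0]; VV[3]=max(VV[3],msg_vec) then VV[3][3]++ -> VV[3]=[0, 1, 0, 3]
Event 7: SEND 3->2: VV[3][3]++ -> VV[3]=[0, 1, 0, 4], msg_vec=[0, 1, 0, 4]; VV[2]=max(VV[2],msg_vec) then VV[2][2]++ -> VV[2]=[1, 1, 2, 4]
Event 8: LOCAL 0: VV[0][0]++ -> VV[0]=[4, 0, 0, 0]
Event 9: LOCAL 2: VV[2][2]++ -> VV[2]=[1, 1, 3, 4]
Event 10: SEND 2->0: VV[2][2]++ -> VV[2]=[1, 1, 4, 4], msg_vec=[1, 1, 4, 4]; VV[0]=max(VV[0],msg_vec) then VV[0][0]++ -> VV[0]=[5, 1, 4, 4]
Event 1 stamp: [1, 0, 0, 0]
Event 3 stamp: [3, 0, 0, 0]
[1, 0, 0, 0] <= [3, 0, 0, 0]? True
[3, 0, 0, 0] <= [1, 0, 0, 0]? False
Relation: before

Answer: before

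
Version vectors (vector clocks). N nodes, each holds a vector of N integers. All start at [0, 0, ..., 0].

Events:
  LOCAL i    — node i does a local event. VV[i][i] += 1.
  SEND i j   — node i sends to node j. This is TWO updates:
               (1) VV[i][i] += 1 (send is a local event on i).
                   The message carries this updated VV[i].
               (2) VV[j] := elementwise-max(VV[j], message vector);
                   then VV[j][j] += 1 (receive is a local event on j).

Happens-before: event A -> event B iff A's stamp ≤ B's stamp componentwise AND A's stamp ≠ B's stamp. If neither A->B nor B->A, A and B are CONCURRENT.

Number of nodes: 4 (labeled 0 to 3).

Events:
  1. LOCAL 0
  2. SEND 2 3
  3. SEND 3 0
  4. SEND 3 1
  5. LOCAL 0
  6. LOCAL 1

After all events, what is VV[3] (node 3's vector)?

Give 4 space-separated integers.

Initial: VV[0]=[0, 0, 0, 0]
Initial: VV[1]=[0, 0, 0, 0]
Initial: VV[2]=[0, 0, 0, 0]
Initial: VV[3]=[0, 0, 0, 0]
Event 1: LOCAL 0: VV[0][0]++ -> VV[0]=[1, 0, 0, 0]
Event 2: SEND 2->3: VV[2][2]++ -> VV[2]=[0, 0, 1, 0], msg_vec=[0, 0, 1, 0]; VV[3]=max(VV[3],msg_vec) then VV[3][3]++ -> VV[3]=[0, 0, 1, 1]
Event 3: SEND 3->0: VV[3][3]++ -> VV[3]=[0, 0, 1, 2], msg_vec=[0, 0, 1, 2]; VV[0]=max(VV[0],msg_vec) then VV[0][0]++ -> VV[0]=[2, 0, 1, 2]
Event 4: SEND 3->1: VV[3][3]++ -> VV[3]=[0, 0, 1, 3], msg_vec=[0, 0, 1, 3]; VV[1]=max(VV[1],msg_vec) then VV[1][1]++ -> VV[1]=[0, 1, 1, 3]
Event 5: LOCAL 0: VV[0][0]++ -> VV[0]=[3, 0, 1, 2]
Event 6: LOCAL 1: VV[1][1]++ -> VV[1]=[0, 2, 1, 3]
Final vectors: VV[0]=[3, 0, 1, 2]; VV[1]=[0, 2, 1, 3]; VV[2]=[0, 0, 1, 0]; VV[3]=[0, 0, 1, 3]

Answer: 0 0 1 3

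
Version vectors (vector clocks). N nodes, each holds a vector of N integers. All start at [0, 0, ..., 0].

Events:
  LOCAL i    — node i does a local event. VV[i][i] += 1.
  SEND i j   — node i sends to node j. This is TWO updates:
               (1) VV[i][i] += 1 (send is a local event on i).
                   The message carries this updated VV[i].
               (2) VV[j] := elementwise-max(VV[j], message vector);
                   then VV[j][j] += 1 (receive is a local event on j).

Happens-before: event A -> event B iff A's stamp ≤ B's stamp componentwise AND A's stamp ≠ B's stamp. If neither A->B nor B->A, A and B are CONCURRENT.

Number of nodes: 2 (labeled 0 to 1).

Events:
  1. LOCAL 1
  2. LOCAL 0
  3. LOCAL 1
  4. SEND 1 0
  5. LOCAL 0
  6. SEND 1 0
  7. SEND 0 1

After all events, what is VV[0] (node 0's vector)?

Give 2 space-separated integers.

Answer: 5 4

Derivation:
Initial: VV[0]=[0, 0]
Initial: VV[1]=[0, 0]
Event 1: LOCAL 1: VV[1][1]++ -> VV[1]=[0, 1]
Event 2: LOCAL 0: VV[0][0]++ -> VV[0]=[1, 0]
Event 3: LOCAL 1: VV[1][1]++ -> VV[1]=[0, 2]
Event 4: SEND 1->0: VV[1][1]++ -> VV[1]=[0, 3], msg_vec=[0, 3]; VV[0]=max(VV[0],msg_vec) then VV[0][0]++ -> VV[0]=[2, 3]
Event 5: LOCAL 0: VV[0][0]++ -> VV[0]=[3, 3]
Event 6: SEND 1->0: VV[1][1]++ -> VV[1]=[0, 4], msg_vec=[0, 4]; VV[0]=max(VV[0],msg_vec) then VV[0][0]++ -> VV[0]=[4, 4]
Event 7: SEND 0->1: VV[0][0]++ -> VV[0]=[5, 4], msg_vec=[5, 4]; VV[1]=max(VV[1],msg_vec) then VV[1][1]++ -> VV[1]=[5, 5]
Final vectors: VV[0]=[5, 4]; VV[1]=[5, 5]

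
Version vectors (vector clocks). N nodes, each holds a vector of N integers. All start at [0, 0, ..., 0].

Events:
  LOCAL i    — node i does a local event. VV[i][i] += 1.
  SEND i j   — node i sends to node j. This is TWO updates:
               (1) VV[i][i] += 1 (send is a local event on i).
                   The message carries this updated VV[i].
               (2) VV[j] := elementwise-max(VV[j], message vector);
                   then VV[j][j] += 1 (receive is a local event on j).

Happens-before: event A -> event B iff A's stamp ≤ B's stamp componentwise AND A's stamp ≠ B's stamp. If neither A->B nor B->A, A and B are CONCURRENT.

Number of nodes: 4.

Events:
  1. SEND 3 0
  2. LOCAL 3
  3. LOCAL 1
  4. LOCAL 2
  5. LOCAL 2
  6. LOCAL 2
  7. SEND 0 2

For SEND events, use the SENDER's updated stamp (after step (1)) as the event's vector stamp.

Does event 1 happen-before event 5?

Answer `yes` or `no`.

Answer: no

Derivation:
Initial: VV[0]=[0, 0, 0, 0]
Initial: VV[1]=[0, 0, 0, 0]
Initial: VV[2]=[0, 0, 0, 0]
Initial: VV[3]=[0, 0, 0, 0]
Event 1: SEND 3->0: VV[3][3]++ -> VV[3]=[0, 0, 0, 1], msg_vec=[0, 0, 0, 1]; VV[0]=max(VV[0],msg_vec) then VV[0][0]++ -> VV[0]=[1, 0, 0, 1]
Event 2: LOCAL 3: VV[3][3]++ -> VV[3]=[0, 0, 0, 2]
Event 3: LOCAL 1: VV[1][1]++ -> VV[1]=[0, 1, 0, 0]
Event 4: LOCAL 2: VV[2][2]++ -> VV[2]=[0, 0, 1, 0]
Event 5: LOCAL 2: VV[2][2]++ -> VV[2]=[0, 0, 2, 0]
Event 6: LOCAL 2: VV[2][2]++ -> VV[2]=[0, 0, 3, 0]
Event 7: SEND 0->2: VV[0][0]++ -> VV[0]=[2, 0, 0, 1], msg_vec=[2, 0, 0, 1]; VV[2]=max(VV[2],msg_vec) then VV[2][2]++ -> VV[2]=[2, 0, 4, 1]
Event 1 stamp: [0, 0, 0, 1]
Event 5 stamp: [0, 0, 2, 0]
[0, 0, 0, 1] <= [0, 0, 2, 0]? False. Equal? False. Happens-before: False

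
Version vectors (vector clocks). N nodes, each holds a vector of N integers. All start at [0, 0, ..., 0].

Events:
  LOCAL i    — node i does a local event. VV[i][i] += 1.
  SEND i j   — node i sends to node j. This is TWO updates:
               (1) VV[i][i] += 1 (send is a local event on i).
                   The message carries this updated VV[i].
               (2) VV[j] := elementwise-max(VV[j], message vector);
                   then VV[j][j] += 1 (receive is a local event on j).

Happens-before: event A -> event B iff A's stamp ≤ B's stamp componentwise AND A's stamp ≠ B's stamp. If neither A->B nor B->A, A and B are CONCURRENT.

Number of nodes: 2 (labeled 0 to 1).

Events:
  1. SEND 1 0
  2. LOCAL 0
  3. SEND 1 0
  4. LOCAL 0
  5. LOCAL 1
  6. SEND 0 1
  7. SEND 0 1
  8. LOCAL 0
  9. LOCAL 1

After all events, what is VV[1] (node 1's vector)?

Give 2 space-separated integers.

Initial: VV[0]=[0, 0]
Initial: VV[1]=[0, 0]
Event 1: SEND 1->0: VV[1][1]++ -> VV[1]=[0, 1], msg_vec=[0, 1]; VV[0]=max(VV[0],msg_vec) then VV[0][0]++ -> VV[0]=[1, 1]
Event 2: LOCAL 0: VV[0][0]++ -> VV[0]=[2, 1]
Event 3: SEND 1->0: VV[1][1]++ -> VV[1]=[0, 2], msg_vec=[0, 2]; VV[0]=max(VV[0],msg_vec) then VV[0][0]++ -> VV[0]=[3, 2]
Event 4: LOCAL 0: VV[0][0]++ -> VV[0]=[4, 2]
Event 5: LOCAL 1: VV[1][1]++ -> VV[1]=[0, 3]
Event 6: SEND 0->1: VV[0][0]++ -> VV[0]=[5, 2], msg_vec=[5, 2]; VV[1]=max(VV[1],msg_vec) then VV[1][1]++ -> VV[1]=[5, 4]
Event 7: SEND 0->1: VV[0][0]++ -> VV[0]=[6, 2], msg_vec=[6, 2]; VV[1]=max(VV[1],msg_vec) then VV[1][1]++ -> VV[1]=[6, 5]
Event 8: LOCAL 0: VV[0][0]++ -> VV[0]=[7, 2]
Event 9: LOCAL 1: VV[1][1]++ -> VV[1]=[6, 6]
Final vectors: VV[0]=[7, 2]; VV[1]=[6, 6]

Answer: 6 6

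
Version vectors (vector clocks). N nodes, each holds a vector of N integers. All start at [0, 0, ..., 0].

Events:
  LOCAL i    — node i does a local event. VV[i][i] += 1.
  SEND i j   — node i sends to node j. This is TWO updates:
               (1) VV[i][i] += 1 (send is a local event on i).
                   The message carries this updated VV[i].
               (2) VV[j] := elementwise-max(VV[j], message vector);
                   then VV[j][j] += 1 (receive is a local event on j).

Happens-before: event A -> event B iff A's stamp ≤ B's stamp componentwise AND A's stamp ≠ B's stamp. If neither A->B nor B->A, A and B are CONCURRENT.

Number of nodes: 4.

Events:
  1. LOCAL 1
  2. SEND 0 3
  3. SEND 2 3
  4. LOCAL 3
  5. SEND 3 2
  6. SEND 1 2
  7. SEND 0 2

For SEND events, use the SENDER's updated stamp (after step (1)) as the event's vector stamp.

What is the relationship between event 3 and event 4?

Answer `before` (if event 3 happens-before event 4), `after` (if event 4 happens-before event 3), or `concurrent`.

Answer: before

Derivation:
Initial: VV[0]=[0, 0, 0, 0]
Initial: VV[1]=[0, 0, 0, 0]
Initial: VV[2]=[0, 0, 0, 0]
Initial: VV[3]=[0, 0, 0, 0]
Event 1: LOCAL 1: VV[1][1]++ -> VV[1]=[0, 1, 0, 0]
Event 2: SEND 0->3: VV[0][0]++ -> VV[0]=[1, 0, 0, 0], msg_vec=[1, 0, 0, 0]; VV[3]=max(VV[3],msg_vec) then VV[3][3]++ -> VV[3]=[1, 0, 0, 1]
Event 3: SEND 2->3: VV[2][2]++ -> VV[2]=[0, 0, 1, 0], msg_vec=[0, 0, 1, 0]; VV[3]=max(VV[3],msg_vec) then VV[3][3]++ -> VV[3]=[1, 0, 1, 2]
Event 4: LOCAL 3: VV[3][3]++ -> VV[3]=[1, 0, 1, 3]
Event 5: SEND 3->2: VV[3][3]++ -> VV[3]=[1, 0, 1, 4], msg_vec=[1, 0, 1, 4]; VV[2]=max(VV[2],msg_vec) then VV[2][2]++ -> VV[2]=[1, 0, 2, 4]
Event 6: SEND 1->2: VV[1][1]++ -> VV[1]=[0, 2, 0, 0], msg_vec=[0, 2, 0, 0]; VV[2]=max(VV[2],msg_vec) then VV[2][2]++ -> VV[2]=[1, 2, 3, 4]
Event 7: SEND 0->2: VV[0][0]++ -> VV[0]=[2, 0, 0, 0], msg_vec=[2, 0, 0, 0]; VV[2]=max(VV[2],msg_vec) then VV[2][2]++ -> VV[2]=[2, 2, 4, 4]
Event 3 stamp: [0, 0, 1, 0]
Event 4 stamp: [1, 0, 1, 3]
[0, 0, 1, 0] <= [1, 0, 1, 3]? True
[1, 0, 1, 3] <= [0, 0, 1, 0]? False
Relation: before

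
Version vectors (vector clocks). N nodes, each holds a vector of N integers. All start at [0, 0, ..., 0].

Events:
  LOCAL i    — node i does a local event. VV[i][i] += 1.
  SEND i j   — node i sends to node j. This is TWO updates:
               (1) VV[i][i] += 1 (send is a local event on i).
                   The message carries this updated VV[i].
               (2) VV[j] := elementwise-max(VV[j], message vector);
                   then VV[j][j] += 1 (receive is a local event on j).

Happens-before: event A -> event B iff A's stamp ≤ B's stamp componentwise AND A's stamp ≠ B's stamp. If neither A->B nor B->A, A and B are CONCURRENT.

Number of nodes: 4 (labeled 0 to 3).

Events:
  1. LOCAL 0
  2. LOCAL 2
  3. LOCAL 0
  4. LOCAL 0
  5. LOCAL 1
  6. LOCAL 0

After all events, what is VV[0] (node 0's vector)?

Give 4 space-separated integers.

Initial: VV[0]=[0, 0, 0, 0]
Initial: VV[1]=[0, 0, 0, 0]
Initial: VV[2]=[0, 0, 0, 0]
Initial: VV[3]=[0, 0, 0, 0]
Event 1: LOCAL 0: VV[0][0]++ -> VV[0]=[1, 0, 0, 0]
Event 2: LOCAL 2: VV[2][2]++ -> VV[2]=[0, 0, 1, 0]
Event 3: LOCAL 0: VV[0][0]++ -> VV[0]=[2, 0, 0, 0]
Event 4: LOCAL 0: VV[0][0]++ -> VV[0]=[3, 0, 0, 0]
Event 5: LOCAL 1: VV[1][1]++ -> VV[1]=[0, 1, 0, 0]
Event 6: LOCAL 0: VV[0][0]++ -> VV[0]=[4, 0, 0, 0]
Final vectors: VV[0]=[4, 0, 0, 0]; VV[1]=[0, 1, 0, 0]; VV[2]=[0, 0, 1, 0]; VV[3]=[0, 0, 0, 0]

Answer: 4 0 0 0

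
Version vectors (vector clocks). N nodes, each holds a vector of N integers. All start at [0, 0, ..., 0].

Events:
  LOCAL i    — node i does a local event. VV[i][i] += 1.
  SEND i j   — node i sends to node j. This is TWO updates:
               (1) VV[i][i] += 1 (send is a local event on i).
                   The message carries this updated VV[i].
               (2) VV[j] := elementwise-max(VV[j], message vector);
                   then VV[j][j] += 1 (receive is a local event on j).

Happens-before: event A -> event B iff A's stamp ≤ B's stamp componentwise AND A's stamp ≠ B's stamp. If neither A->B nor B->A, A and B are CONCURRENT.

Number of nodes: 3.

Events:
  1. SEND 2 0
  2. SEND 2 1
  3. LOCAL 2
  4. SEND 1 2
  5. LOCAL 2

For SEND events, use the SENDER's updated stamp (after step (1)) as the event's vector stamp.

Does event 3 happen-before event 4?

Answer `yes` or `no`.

Initial: VV[0]=[0, 0, 0]
Initial: VV[1]=[0, 0, 0]
Initial: VV[2]=[0, 0, 0]
Event 1: SEND 2->0: VV[2][2]++ -> VV[2]=[0, 0, 1], msg_vec=[0, 0, 1]; VV[0]=max(VV[0],msg_vec) then VV[0][0]++ -> VV[0]=[1, 0, 1]
Event 2: SEND 2->1: VV[2][2]++ -> VV[2]=[0, 0, 2], msg_vec=[0, 0, 2]; VV[1]=max(VV[1],msg_vec) then VV[1][1]++ -> VV[1]=[0, 1, 2]
Event 3: LOCAL 2: VV[2][2]++ -> VV[2]=[0, 0, 3]
Event 4: SEND 1->2: VV[1][1]++ -> VV[1]=[0, 2, 2], msg_vec=[0, 2, 2]; VV[2]=max(VV[2],msg_vec) then VV[2][2]++ -> VV[2]=[0, 2, 4]
Event 5: LOCAL 2: VV[2][2]++ -> VV[2]=[0, 2, 5]
Event 3 stamp: [0, 0, 3]
Event 4 stamp: [0, 2, 2]
[0, 0, 3] <= [0, 2, 2]? False. Equal? False. Happens-before: False

Answer: no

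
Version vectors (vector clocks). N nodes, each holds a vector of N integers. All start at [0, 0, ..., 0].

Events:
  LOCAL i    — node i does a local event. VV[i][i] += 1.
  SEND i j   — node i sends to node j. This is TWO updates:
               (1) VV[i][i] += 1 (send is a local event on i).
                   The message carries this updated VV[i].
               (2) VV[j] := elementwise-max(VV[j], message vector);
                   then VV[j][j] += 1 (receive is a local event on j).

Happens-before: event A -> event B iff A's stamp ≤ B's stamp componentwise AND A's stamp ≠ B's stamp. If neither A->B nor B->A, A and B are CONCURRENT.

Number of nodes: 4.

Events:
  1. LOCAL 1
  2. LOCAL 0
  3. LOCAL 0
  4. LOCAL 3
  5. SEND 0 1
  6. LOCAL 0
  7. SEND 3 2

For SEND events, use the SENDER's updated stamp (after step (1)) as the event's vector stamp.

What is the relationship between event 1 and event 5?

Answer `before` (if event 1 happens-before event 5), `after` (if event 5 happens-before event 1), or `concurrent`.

Answer: concurrent

Derivation:
Initial: VV[0]=[0, 0, 0, 0]
Initial: VV[1]=[0, 0, 0, 0]
Initial: VV[2]=[0, 0, 0, 0]
Initial: VV[3]=[0, 0, 0, 0]
Event 1: LOCAL 1: VV[1][1]++ -> VV[1]=[0, 1, 0, 0]
Event 2: LOCAL 0: VV[0][0]++ -> VV[0]=[1, 0, 0, 0]
Event 3: LOCAL 0: VV[0][0]++ -> VV[0]=[2, 0, 0, 0]
Event 4: LOCAL 3: VV[3][3]++ -> VV[3]=[0, 0, 0, 1]
Event 5: SEND 0->1: VV[0][0]++ -> VV[0]=[3, 0, 0, 0], msg_vec=[3, 0, 0, 0]; VV[1]=max(VV[1],msg_vec) then VV[1][1]++ -> VV[1]=[3, 2, 0, 0]
Event 6: LOCAL 0: VV[0][0]++ -> VV[0]=[4, 0, 0, 0]
Event 7: SEND 3->2: VV[3][3]++ -> VV[3]=[0, 0, 0, 2], msg_vec=[0, 0, 0, 2]; VV[2]=max(VV[2],msg_vec) then VV[2][2]++ -> VV[2]=[0, 0, 1, 2]
Event 1 stamp: [0, 1, 0, 0]
Event 5 stamp: [3, 0, 0, 0]
[0, 1, 0, 0] <= [3, 0, 0, 0]? False
[3, 0, 0, 0] <= [0, 1, 0, 0]? False
Relation: concurrent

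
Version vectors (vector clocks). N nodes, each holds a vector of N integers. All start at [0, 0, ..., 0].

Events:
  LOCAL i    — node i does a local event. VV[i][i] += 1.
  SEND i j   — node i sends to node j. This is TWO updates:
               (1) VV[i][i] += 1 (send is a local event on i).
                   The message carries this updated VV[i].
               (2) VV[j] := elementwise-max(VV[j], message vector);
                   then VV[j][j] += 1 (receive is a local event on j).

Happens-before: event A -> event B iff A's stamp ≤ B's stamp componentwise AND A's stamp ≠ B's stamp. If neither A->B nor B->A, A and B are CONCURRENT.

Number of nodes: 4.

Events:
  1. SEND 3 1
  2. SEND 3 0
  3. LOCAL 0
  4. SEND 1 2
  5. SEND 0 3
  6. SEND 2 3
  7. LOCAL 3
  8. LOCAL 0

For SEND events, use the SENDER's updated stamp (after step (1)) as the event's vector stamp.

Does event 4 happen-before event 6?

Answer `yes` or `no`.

Answer: yes

Derivation:
Initial: VV[0]=[0, 0, 0, 0]
Initial: VV[1]=[0, 0, 0, 0]
Initial: VV[2]=[0, 0, 0, 0]
Initial: VV[3]=[0, 0, 0, 0]
Event 1: SEND 3->1: VV[3][3]++ -> VV[3]=[0, 0, 0, 1], msg_vec=[0, 0, 0, 1]; VV[1]=max(VV[1],msg_vec) then VV[1][1]++ -> VV[1]=[0, 1, 0, 1]
Event 2: SEND 3->0: VV[3][3]++ -> VV[3]=[0, 0, 0, 2], msg_vec=[0, 0, 0, 2]; VV[0]=max(VV[0],msg_vec) then VV[0][0]++ -> VV[0]=[1, 0, 0, 2]
Event 3: LOCAL 0: VV[0][0]++ -> VV[0]=[2, 0, 0, 2]
Event 4: SEND 1->2: VV[1][1]++ -> VV[1]=[0, 2, 0, 1], msg_vec=[0, 2, 0, 1]; VV[2]=max(VV[2],msg_vec) then VV[2][2]++ -> VV[2]=[0, 2, 1, 1]
Event 5: SEND 0->3: VV[0][0]++ -> VV[0]=[3, 0, 0, 2], msg_vec=[3, 0, 0, 2]; VV[3]=max(VV[3],msg_vec) then VV[3][3]++ -> VV[3]=[3, 0, 0, 3]
Event 6: SEND 2->3: VV[2][2]++ -> VV[2]=[0, 2, 2, 1], msg_vec=[0, 2, 2, 1]; VV[3]=max(VV[3],msg_vec) then VV[3][3]++ -> VV[3]=[3, 2, 2, 4]
Event 7: LOCAL 3: VV[3][3]++ -> VV[3]=[3, 2, 2, 5]
Event 8: LOCAL 0: VV[0][0]++ -> VV[0]=[4, 0, 0, 2]
Event 4 stamp: [0, 2, 0, 1]
Event 6 stamp: [0, 2, 2, 1]
[0, 2, 0, 1] <= [0, 2, 2, 1]? True. Equal? False. Happens-before: True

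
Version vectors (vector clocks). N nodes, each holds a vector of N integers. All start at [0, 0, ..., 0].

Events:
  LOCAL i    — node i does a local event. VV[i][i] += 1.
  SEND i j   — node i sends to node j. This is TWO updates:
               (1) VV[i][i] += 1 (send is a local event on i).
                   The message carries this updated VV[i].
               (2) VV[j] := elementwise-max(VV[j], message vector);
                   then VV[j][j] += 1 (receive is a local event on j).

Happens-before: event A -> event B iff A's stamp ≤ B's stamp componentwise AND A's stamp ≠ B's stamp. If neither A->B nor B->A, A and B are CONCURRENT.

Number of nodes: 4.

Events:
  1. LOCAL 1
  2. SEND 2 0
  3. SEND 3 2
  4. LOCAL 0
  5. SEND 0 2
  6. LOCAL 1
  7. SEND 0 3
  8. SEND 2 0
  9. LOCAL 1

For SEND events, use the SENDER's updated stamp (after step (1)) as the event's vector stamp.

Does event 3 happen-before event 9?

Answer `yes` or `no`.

Initial: VV[0]=[0, 0, 0, 0]
Initial: VV[1]=[0, 0, 0, 0]
Initial: VV[2]=[0, 0, 0, 0]
Initial: VV[3]=[0, 0, 0, 0]
Event 1: LOCAL 1: VV[1][1]++ -> VV[1]=[0, 1, 0, 0]
Event 2: SEND 2->0: VV[2][2]++ -> VV[2]=[0, 0, 1, 0], msg_vec=[0, 0, 1, 0]; VV[0]=max(VV[0],msg_vec) then VV[0][0]++ -> VV[0]=[1, 0, 1, 0]
Event 3: SEND 3->2: VV[3][3]++ -> VV[3]=[0, 0, 0, 1], msg_vec=[0, 0, 0, 1]; VV[2]=max(VV[2],msg_vec) then VV[2][2]++ -> VV[2]=[0, 0, 2, 1]
Event 4: LOCAL 0: VV[0][0]++ -> VV[0]=[2, 0, 1, 0]
Event 5: SEND 0->2: VV[0][0]++ -> VV[0]=[3, 0, 1, 0], msg_vec=[3, 0, 1, 0]; VV[2]=max(VV[2],msg_vec) then VV[2][2]++ -> VV[2]=[3, 0, 3, 1]
Event 6: LOCAL 1: VV[1][1]++ -> VV[1]=[0, 2, 0, 0]
Event 7: SEND 0->3: VV[0][0]++ -> VV[0]=[4, 0, 1, 0], msg_vec=[4, 0, 1, 0]; VV[3]=max(VV[3],msg_vec) then VV[3][3]++ -> VV[3]=[4, 0, 1, 2]
Event 8: SEND 2->0: VV[2][2]++ -> VV[2]=[3, 0, 4, 1], msg_vec=[3, 0, 4, 1]; VV[0]=max(VV[0],msg_vec) then VV[0][0]++ -> VV[0]=[5, 0, 4, 1]
Event 9: LOCAL 1: VV[1][1]++ -> VV[1]=[0, 3, 0, 0]
Event 3 stamp: [0, 0, 0, 1]
Event 9 stamp: [0, 3, 0, 0]
[0, 0, 0, 1] <= [0, 3, 0, 0]? False. Equal? False. Happens-before: False

Answer: no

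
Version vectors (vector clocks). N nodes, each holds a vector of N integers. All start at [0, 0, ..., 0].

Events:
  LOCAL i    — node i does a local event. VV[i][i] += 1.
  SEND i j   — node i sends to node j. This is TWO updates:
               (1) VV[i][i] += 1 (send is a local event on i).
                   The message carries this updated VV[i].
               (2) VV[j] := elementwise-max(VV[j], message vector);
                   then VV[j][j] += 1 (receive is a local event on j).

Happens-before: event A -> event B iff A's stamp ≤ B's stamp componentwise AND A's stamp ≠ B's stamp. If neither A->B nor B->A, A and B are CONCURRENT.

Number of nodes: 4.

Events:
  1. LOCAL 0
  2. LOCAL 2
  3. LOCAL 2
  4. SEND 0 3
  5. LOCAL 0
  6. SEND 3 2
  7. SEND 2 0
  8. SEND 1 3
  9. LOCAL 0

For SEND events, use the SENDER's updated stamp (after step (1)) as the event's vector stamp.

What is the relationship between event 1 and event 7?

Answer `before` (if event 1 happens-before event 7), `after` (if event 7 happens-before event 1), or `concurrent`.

Initial: VV[0]=[0, 0, 0, 0]
Initial: VV[1]=[0, 0, 0, 0]
Initial: VV[2]=[0, 0, 0, 0]
Initial: VV[3]=[0, 0, 0, 0]
Event 1: LOCAL 0: VV[0][0]++ -> VV[0]=[1, 0, 0, 0]
Event 2: LOCAL 2: VV[2][2]++ -> VV[2]=[0, 0, 1, 0]
Event 3: LOCAL 2: VV[2][2]++ -> VV[2]=[0, 0, 2, 0]
Event 4: SEND 0->3: VV[0][0]++ -> VV[0]=[2, 0, 0, 0], msg_vec=[2, 0, 0, 0]; VV[3]=max(VV[3],msg_vec) then VV[3][3]++ -> VV[3]=[2, 0, 0, 1]
Event 5: LOCAL 0: VV[0][0]++ -> VV[0]=[3, 0, 0, 0]
Event 6: SEND 3->2: VV[3][3]++ -> VV[3]=[2, 0, 0, 2], msg_vec=[2, 0, 0, 2]; VV[2]=max(VV[2],msg_vec) then VV[2][2]++ -> VV[2]=[2, 0, 3, 2]
Event 7: SEND 2->0: VV[2][2]++ -> VV[2]=[2, 0, 4, 2], msg_vec=[2, 0, 4, 2]; VV[0]=max(VV[0],msg_vec) then VV[0][0]++ -> VV[0]=[4, 0, 4, 2]
Event 8: SEND 1->3: VV[1][1]++ -> VV[1]=[0, 1, 0, 0], msg_vec=[0, 1, 0, 0]; VV[3]=max(VV[3],msg_vec) then VV[3][3]++ -> VV[3]=[2, 1, 0, 3]
Event 9: LOCAL 0: VV[0][0]++ -> VV[0]=[5, 0, 4, 2]
Event 1 stamp: [1, 0, 0, 0]
Event 7 stamp: [2, 0, 4, 2]
[1, 0, 0, 0] <= [2, 0, 4, 2]? True
[2, 0, 4, 2] <= [1, 0, 0, 0]? False
Relation: before

Answer: before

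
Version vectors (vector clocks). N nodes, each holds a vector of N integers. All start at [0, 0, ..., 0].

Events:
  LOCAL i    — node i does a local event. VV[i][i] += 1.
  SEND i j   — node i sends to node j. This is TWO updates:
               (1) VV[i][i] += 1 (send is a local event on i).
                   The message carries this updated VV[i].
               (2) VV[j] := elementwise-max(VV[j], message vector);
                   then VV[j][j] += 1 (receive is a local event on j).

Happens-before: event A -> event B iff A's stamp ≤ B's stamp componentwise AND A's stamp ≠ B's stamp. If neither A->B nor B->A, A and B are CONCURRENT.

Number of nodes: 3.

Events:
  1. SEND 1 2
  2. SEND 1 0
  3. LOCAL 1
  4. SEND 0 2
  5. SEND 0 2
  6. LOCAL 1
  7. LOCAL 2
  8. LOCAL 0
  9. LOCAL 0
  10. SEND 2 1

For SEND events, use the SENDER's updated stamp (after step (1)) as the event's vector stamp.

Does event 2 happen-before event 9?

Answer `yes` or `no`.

Answer: yes

Derivation:
Initial: VV[0]=[0, 0, 0]
Initial: VV[1]=[0, 0, 0]
Initial: VV[2]=[0, 0, 0]
Event 1: SEND 1->2: VV[1][1]++ -> VV[1]=[0, 1, 0], msg_vec=[0, 1, 0]; VV[2]=max(VV[2],msg_vec) then VV[2][2]++ -> VV[2]=[0, 1, 1]
Event 2: SEND 1->0: VV[1][1]++ -> VV[1]=[0, 2, 0], msg_vec=[0, 2, 0]; VV[0]=max(VV[0],msg_vec) then VV[0][0]++ -> VV[0]=[1, 2, 0]
Event 3: LOCAL 1: VV[1][1]++ -> VV[1]=[0, 3, 0]
Event 4: SEND 0->2: VV[0][0]++ -> VV[0]=[2, 2, 0], msg_vec=[2, 2, 0]; VV[2]=max(VV[2],msg_vec) then VV[2][2]++ -> VV[2]=[2, 2, 2]
Event 5: SEND 0->2: VV[0][0]++ -> VV[0]=[3, 2, 0], msg_vec=[3, 2, 0]; VV[2]=max(VV[2],msg_vec) then VV[2][2]++ -> VV[2]=[3, 2, 3]
Event 6: LOCAL 1: VV[1][1]++ -> VV[1]=[0, 4, 0]
Event 7: LOCAL 2: VV[2][2]++ -> VV[2]=[3, 2, 4]
Event 8: LOCAL 0: VV[0][0]++ -> VV[0]=[4, 2, 0]
Event 9: LOCAL 0: VV[0][0]++ -> VV[0]=[5, 2, 0]
Event 10: SEND 2->1: VV[2][2]++ -> VV[2]=[3, 2, 5], msg_vec=[3, 2, 5]; VV[1]=max(VV[1],msg_vec) then VV[1][1]++ -> VV[1]=[3, 5, 5]
Event 2 stamp: [0, 2, 0]
Event 9 stamp: [5, 2, 0]
[0, 2, 0] <= [5, 2, 0]? True. Equal? False. Happens-before: True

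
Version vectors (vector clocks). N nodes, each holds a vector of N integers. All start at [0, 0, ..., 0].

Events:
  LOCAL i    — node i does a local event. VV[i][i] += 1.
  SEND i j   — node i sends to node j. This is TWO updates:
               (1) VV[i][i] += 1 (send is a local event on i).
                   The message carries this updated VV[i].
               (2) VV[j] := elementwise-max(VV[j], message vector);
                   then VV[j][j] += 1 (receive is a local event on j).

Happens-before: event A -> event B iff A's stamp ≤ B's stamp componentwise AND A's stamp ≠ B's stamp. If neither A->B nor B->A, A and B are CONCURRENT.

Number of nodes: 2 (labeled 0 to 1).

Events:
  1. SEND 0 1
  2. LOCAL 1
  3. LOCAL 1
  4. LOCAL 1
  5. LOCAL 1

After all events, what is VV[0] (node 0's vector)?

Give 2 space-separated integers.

Answer: 1 0

Derivation:
Initial: VV[0]=[0, 0]
Initial: VV[1]=[0, 0]
Event 1: SEND 0->1: VV[0][0]++ -> VV[0]=[1, 0], msg_vec=[1, 0]; VV[1]=max(VV[1],msg_vec) then VV[1][1]++ -> VV[1]=[1, 1]
Event 2: LOCAL 1: VV[1][1]++ -> VV[1]=[1, 2]
Event 3: LOCAL 1: VV[1][1]++ -> VV[1]=[1, 3]
Event 4: LOCAL 1: VV[1][1]++ -> VV[1]=[1, 4]
Event 5: LOCAL 1: VV[1][1]++ -> VV[1]=[1, 5]
Final vectors: VV[0]=[1, 0]; VV[1]=[1, 5]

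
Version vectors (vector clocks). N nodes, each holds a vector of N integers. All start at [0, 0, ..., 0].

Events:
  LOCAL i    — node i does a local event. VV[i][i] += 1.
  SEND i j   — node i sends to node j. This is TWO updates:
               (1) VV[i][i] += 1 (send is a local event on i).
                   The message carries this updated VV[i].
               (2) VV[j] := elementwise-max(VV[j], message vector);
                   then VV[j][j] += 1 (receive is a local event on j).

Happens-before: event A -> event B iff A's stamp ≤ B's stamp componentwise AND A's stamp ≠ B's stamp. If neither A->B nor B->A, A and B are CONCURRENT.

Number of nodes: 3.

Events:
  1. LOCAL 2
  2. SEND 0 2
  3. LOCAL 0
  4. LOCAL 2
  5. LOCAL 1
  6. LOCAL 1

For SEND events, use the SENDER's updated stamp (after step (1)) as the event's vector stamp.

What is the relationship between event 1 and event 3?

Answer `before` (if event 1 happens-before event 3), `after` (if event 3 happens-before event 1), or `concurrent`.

Initial: VV[0]=[0, 0, 0]
Initial: VV[1]=[0, 0, 0]
Initial: VV[2]=[0, 0, 0]
Event 1: LOCAL 2: VV[2][2]++ -> VV[2]=[0, 0, 1]
Event 2: SEND 0->2: VV[0][0]++ -> VV[0]=[1, 0, 0], msg_vec=[1, 0, 0]; VV[2]=max(VV[2],msg_vec) then VV[2][2]++ -> VV[2]=[1, 0, 2]
Event 3: LOCAL 0: VV[0][0]++ -> VV[0]=[2, 0, 0]
Event 4: LOCAL 2: VV[2][2]++ -> VV[2]=[1, 0, 3]
Event 5: LOCAL 1: VV[1][1]++ -> VV[1]=[0, 1, 0]
Event 6: LOCAL 1: VV[1][1]++ -> VV[1]=[0, 2, 0]
Event 1 stamp: [0, 0, 1]
Event 3 stamp: [2, 0, 0]
[0, 0, 1] <= [2, 0, 0]? False
[2, 0, 0] <= [0, 0, 1]? False
Relation: concurrent

Answer: concurrent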